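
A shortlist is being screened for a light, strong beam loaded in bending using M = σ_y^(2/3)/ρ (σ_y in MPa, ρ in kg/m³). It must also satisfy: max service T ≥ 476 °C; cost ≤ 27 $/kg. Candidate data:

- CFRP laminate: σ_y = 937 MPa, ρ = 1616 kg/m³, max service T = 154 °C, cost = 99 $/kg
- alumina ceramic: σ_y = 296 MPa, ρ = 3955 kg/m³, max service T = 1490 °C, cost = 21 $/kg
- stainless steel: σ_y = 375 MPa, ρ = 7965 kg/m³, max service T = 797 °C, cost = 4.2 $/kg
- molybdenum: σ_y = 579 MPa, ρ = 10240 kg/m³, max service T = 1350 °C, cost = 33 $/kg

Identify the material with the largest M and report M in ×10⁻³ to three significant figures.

Screen on constraints: max service T ≥ 476 °C; cost ≤ 27 $/kg. Survivors: alumina ceramic, stainless steel.
Computing M directly (units already consistent):
  alumina ceramic: M = 11.2×10⁻³
  stainless steel: M = 6.53×10⁻³
Alumina ceramic ranks first.

alumina ceramic, M = 11.2×10⁻³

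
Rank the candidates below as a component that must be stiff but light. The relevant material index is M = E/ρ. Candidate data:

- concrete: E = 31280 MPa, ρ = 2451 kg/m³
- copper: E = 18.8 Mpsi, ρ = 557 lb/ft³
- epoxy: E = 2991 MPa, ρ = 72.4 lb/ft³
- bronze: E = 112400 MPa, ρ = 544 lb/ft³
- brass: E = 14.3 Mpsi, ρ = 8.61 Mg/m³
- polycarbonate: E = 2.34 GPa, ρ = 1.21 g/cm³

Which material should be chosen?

After converting to SI:
  concrete: E = 31.28 GPa, ρ = 2451 kg/m³
  copper: E = 129.6 GPa, ρ = 8922 kg/m³
  epoxy: E = 2.991 GPa, ρ = 1160 kg/m³
  bronze: E = 112.4 GPa, ρ = 8714 kg/m³
  brass: E = 98.60 GPa, ρ = 8610 kg/m³
  polycarbonate: E = 2.340 GPa, ρ = 1210 kg/m³
  copper: M = 14.5 MN·m/kg
  bronze: M = 12.9 MN·m/kg
  concrete: M = 12.8 MN·m/kg
  brass: M = 11.5 MN·m/kg
  epoxy: M = 2.58 MN·m/kg
  polycarbonate: M = 1.93 MN·m/kg
Copper has the largest M.

copper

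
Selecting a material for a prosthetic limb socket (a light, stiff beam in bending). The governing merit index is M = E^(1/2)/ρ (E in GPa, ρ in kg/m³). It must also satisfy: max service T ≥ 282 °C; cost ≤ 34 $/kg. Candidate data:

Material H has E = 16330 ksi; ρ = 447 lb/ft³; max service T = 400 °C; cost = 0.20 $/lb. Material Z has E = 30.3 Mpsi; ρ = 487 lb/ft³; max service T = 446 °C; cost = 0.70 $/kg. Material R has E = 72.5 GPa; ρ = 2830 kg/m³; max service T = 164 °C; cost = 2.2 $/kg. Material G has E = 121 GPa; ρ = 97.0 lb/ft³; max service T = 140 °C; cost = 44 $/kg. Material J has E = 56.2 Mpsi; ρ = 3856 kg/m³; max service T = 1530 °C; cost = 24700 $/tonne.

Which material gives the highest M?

Screen on constraints: max service T ≥ 282 °C; cost ≤ 34 $/kg. Survivors: material H, material Z, material J.
Normalizing units and computing the index:
  material H: E = 112.6 GPa, ρ = 7160 kg/m³
  material Z: E = 208.9 GPa, ρ = 7801 kg/m³
  material J: E = 387.5 GPa, ρ = 3856 kg/m³
  material J: M = 5.10×10⁻³
  material Z: M = 1.85×10⁻³
  material H: M = 1.48×10⁻³
Material J ranks first.

material J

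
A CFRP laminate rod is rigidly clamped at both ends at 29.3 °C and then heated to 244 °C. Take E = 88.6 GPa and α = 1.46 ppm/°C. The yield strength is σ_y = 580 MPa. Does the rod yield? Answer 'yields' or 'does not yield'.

does not yield

ΔT = 214.7 K. Constrained thermal stress σ = E·α·ΔT = 88.60×10³ MPa × 1.46×10⁻⁶ × 214.7 = 27.8 MPa (compressive).
Compare to σ_y = 580 MPa: σ < σ_y, so it does not yield.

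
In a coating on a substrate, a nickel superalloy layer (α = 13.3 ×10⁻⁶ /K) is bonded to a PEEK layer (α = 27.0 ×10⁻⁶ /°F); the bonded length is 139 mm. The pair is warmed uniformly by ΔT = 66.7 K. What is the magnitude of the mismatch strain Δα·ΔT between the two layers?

2.35×10⁻³

PEEK: α = 27.0×10⁻⁶/°F × 9/5 = 48.6×10⁻⁶/K.
Δα = |13.3 − 48.6|×10⁻⁶/K = 35.3×10⁻⁶/K.
Mismatch strain = Δα·ΔT = 35.3×10⁻⁶ × 66.7 = 2.35×10⁻³.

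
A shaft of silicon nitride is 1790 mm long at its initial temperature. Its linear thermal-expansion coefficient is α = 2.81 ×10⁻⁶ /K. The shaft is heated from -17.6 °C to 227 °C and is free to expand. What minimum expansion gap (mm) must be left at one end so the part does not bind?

1.23 mm

ΔT = 227 − (-17.6) = 244.6 K.
ΔL = α·L₀·ΔT = 2.81×10⁻⁶ × 1790 mm × 244.6 K = 1.23 mm.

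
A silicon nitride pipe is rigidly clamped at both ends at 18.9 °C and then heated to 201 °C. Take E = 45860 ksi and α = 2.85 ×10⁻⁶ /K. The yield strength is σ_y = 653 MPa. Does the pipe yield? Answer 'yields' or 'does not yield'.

E = 45860 ksi = 316.2 GPa.
ΔT = 182.1 K. Constrained thermal stress σ = E·α·ΔT = 316.2×10³ MPa × 2.85×10⁻⁶ × 182.1 = 164 MPa (compressive).
Compare to σ_y = 653 MPa: σ < σ_y, so it does not yield.

does not yield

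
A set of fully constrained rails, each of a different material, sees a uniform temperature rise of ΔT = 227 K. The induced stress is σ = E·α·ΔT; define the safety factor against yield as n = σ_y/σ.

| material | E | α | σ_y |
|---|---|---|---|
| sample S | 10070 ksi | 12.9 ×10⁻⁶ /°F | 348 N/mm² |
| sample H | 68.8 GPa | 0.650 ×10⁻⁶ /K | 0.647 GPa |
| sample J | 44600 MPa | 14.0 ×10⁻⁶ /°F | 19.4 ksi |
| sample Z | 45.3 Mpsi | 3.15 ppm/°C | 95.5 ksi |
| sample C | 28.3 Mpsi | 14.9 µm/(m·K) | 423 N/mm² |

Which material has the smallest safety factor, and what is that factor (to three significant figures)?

Converting E to GPa, α to ×10⁻⁶/K, σ_y to MPa, then σ and n for each:
  sample S: E = 69.43, α = 23.2, σ_y = 348.0 → σ = 366 MPa, n = 0.951
  sample H: E = 68.80, α = 0.650, σ_y = 647.0 → σ = 10.2 MPa, n = 63.7
  sample J: E = 44.60, α = 25.2, σ_y = 133.8 → σ = 255 MPa, n = 0.524
  sample Z: E = 312.3, α = 3.15, σ_y = 658.4 → σ = 223 MPa, n = 2.95
  sample C: E = 195.1, α = 14.9, σ_y = 423.0 → σ = 660 MPa, n = 0.641
The minimum is sample J at n = 0.524.

sample J, n = 0.524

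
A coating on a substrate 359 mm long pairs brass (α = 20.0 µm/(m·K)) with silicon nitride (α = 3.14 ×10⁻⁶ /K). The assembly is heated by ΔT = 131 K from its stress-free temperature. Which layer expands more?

brass

α(brass) = 20.0×10⁻⁶/K vs α(silicon nitride) = 3.14×10⁻⁶/K.
Higher α expands more for the same ΔT: brass.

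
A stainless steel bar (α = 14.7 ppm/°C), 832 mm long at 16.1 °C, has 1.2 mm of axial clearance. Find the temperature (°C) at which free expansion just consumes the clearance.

114 °C

α·L₀·ΔT = 1.2 mm ⇒ ΔT = 1.2 / (14.7×10⁻⁶ × 832.0) = 98.12 K.
T = 16.1 + 98.12 = 114.2 °C.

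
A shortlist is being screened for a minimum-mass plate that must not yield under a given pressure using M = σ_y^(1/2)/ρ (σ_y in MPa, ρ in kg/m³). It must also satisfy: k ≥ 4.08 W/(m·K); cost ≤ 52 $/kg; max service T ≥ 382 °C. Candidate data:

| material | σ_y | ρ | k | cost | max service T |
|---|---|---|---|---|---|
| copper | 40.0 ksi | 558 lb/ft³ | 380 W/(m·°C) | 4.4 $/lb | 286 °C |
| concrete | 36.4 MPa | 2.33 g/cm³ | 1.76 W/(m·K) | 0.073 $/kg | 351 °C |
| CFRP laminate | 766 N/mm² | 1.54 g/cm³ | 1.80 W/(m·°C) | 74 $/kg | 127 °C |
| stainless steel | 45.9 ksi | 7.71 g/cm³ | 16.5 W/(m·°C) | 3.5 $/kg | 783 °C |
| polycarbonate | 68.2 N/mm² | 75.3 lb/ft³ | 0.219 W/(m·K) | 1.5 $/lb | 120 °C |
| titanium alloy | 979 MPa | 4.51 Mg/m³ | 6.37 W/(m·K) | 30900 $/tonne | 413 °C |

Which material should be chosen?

Screen on constraints: k ≥ 4.08 W/(m·K); cost ≤ 52 $/kg; max service T ≥ 382 °C. Survivors: stainless steel, titanium alloy.
After converting to SI:
  stainless steel: σ_y = 316.5 MPa, ρ = 7710 kg/m³
  titanium alloy: σ_y = 979.0 MPa, ρ = 4510 kg/m³
  titanium alloy: M = 6.94×10⁻³
  stainless steel: M = 2.31×10⁻³
Titanium alloy ranks first.

titanium alloy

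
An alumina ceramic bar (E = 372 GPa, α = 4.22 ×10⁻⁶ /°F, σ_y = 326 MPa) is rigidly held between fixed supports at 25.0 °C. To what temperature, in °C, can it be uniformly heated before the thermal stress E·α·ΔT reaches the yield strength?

α = 4.22×10⁻⁶/°F × 9/5 = 7.60×10⁻⁶/K.
E·α·ΔT = 326.0 MPa ⇒ ΔT = 326.0 / (372.0×10³ × 7.60×10⁻⁶) = 115.4 K.
T = 25.0 + 115.4 = 140.4 °C.

140 °C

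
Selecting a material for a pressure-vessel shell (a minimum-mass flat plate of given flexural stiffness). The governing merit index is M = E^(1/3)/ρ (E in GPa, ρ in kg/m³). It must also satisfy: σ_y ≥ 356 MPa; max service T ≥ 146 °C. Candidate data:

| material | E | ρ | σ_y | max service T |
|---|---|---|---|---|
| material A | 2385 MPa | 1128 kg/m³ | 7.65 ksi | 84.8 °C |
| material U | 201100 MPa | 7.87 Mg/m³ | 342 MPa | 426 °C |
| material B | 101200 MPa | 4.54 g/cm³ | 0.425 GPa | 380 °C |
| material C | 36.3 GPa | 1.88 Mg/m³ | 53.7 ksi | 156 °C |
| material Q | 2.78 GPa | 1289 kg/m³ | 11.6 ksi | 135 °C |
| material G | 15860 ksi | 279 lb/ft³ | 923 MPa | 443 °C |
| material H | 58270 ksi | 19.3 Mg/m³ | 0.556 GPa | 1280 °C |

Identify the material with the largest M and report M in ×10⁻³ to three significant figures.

material C, M = 1.76×10⁻³

Screen on constraints: σ_y ≥ 356 MPa; max service T ≥ 146 °C. Survivors: material B, material C, material G, material H.
In SI units:
  material B: E = 101.2 GPa, ρ = 4540 kg/m³
  material C: E = 36.30 GPa, ρ = 1880 kg/m³
  material G: E = 109.4 GPa, ρ = 4469 kg/m³
  material H: E = 401.8 GPa, ρ = 19300 kg/m³
  material C: M = 1.76×10⁻³
  material G: M = 1.07×10⁻³
  material B: M = 1.03×10⁻³
  material H: M = 0.382×10⁻³
Material C ranks first.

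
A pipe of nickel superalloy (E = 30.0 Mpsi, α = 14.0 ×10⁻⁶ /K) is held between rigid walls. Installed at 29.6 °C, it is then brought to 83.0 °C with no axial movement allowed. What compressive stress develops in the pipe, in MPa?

E = 30.0 Mpsi = 206.8 GPa.
ΔT = 53.40 K. Constrained thermal stress σ = E·α·ΔT = 206.8×10³ MPa × 14.0×10⁻⁶ × 53.40 = 155 MPa (compressive).

155 MPa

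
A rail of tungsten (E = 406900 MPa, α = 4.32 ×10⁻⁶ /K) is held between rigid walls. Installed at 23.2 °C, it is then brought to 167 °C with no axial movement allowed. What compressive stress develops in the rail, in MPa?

253 MPa

E = 406900 MPa = 406.9 GPa.
ΔT = 143.8 K. Constrained thermal stress σ = E·α·ΔT = 406.9×10³ MPa × 4.32×10⁻⁶ × 143.8 = 253 MPa (compressive).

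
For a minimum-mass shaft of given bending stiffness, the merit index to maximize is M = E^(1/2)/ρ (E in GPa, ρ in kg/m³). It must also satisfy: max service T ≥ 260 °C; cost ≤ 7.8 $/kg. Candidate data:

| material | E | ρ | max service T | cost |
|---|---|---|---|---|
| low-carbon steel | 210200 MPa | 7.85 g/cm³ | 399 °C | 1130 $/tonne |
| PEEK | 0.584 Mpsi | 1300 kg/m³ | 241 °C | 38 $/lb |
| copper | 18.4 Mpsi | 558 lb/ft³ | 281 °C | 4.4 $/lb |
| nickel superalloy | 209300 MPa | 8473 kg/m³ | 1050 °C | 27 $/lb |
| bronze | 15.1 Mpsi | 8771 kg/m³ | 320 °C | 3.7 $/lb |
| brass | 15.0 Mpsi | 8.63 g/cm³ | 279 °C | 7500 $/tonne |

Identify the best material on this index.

low-carbon steel

Screen on constraints: max service T ≥ 260 °C; cost ≤ 7.8 $/kg. Survivors: low-carbon steel, brass.
Normalizing units and computing the index:
  low-carbon steel: E = 210.2 GPa, ρ = 7850 kg/m³
  brass: E = 103.4 GPa, ρ = 8630 kg/m³
  low-carbon steel: M = 1.85×10⁻³
  brass: M = 1.18×10⁻³
Low-carbon steel has the largest M.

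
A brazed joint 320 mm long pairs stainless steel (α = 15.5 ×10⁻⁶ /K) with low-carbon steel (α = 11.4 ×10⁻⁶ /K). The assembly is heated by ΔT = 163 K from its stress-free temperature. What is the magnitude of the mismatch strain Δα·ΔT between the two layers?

Δα = |15.5 − 11.4|×10⁻⁶/K = 4.10×10⁻⁶/K.
Mismatch strain = Δα·ΔT = 4.10×10⁻⁶ × 163.0 = 6.68×10⁻⁴.

6.68×10⁻⁴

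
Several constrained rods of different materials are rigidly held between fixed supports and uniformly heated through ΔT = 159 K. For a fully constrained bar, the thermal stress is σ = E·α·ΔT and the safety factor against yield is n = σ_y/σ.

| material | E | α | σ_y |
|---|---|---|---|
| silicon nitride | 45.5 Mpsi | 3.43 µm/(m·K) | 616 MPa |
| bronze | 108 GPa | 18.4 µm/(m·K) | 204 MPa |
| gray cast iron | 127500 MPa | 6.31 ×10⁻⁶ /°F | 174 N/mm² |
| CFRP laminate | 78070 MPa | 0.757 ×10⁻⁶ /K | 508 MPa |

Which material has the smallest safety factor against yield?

bronze

Converting E to GPa, α to ×10⁻⁶/K, σ_y to MPa, then σ and n for each:
  silicon nitride: E = 313.7, α = 3.43, σ_y = 616.0 → σ = 171 MPa, n = 3.60
  bronze: E = 108.0, α = 18.4, σ_y = 204.0 → σ = 316 MPa, n = 0.646
  gray cast iron: E = 127.5, α = 11.4, σ_y = 174.0 → σ = 230 MPa, n = 0.756
  CFRP laminate: E = 78.07, α = 0.757, σ_y = 508.0 → σ = 9.40 MPa, n = 54.1
Smallest n: bronze with n = 0.646.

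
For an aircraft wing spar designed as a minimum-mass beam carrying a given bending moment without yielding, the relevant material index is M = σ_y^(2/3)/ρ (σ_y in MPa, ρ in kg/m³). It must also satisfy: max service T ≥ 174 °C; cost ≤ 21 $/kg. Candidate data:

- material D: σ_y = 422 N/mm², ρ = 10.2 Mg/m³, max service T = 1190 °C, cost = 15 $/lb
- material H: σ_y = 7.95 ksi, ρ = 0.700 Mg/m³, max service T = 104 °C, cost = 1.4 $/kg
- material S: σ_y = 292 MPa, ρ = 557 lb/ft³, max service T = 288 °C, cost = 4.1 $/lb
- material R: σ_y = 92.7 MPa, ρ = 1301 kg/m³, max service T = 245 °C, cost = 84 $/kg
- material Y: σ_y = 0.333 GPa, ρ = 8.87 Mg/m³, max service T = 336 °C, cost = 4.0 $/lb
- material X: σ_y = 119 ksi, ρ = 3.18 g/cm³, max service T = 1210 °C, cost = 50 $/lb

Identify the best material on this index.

material Y

Screen on constraints: max service T ≥ 174 °C; cost ≤ 21 $/kg. Survivors: material S, material Y.
In SI units:
  material S: σ_y = 292.0 MPa, ρ = 8922 kg/m³
  material Y: σ_y = 333.0 MPa, ρ = 8870 kg/m³
  material Y: M = 5.42×10⁻³
  material S: M = 4.93×10⁻³
The maximum is for material Y.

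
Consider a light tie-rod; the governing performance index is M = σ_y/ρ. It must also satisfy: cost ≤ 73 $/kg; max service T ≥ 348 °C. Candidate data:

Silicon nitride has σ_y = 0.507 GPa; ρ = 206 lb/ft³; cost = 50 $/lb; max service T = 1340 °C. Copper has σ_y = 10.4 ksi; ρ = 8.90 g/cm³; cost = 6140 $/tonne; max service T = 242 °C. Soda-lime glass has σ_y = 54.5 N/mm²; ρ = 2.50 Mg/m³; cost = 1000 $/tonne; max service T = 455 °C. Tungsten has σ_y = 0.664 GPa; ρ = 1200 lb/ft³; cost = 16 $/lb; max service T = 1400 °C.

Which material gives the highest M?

tungsten

Screen on constraints: cost ≤ 73 $/kg; max service T ≥ 348 °C. Survivors: soda-lime glass, tungsten.
Normalizing units and computing the index:
  soda-lime glass: σ_y = 54.50 MPa, ρ = 2500 kg/m³
  tungsten: σ_y = 664.0 MPa, ρ = 19220 kg/m³
  tungsten: M = 34.5 kN·m/kg
  soda-lime glass: M = 21.8 kN·m/kg
Tungsten ranks first.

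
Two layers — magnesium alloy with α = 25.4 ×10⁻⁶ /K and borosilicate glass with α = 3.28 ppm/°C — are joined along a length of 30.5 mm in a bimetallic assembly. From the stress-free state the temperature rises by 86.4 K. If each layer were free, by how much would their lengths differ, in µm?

58.3 µm

Δα = |25.4 − 3.28|×10⁻⁶/K = 22.1×10⁻⁶/K.
ΔL_mismatch = Δα·L·ΔT = 22.1×10⁻⁶ × 30.5 mm × 86.4 K = 58.3 µm.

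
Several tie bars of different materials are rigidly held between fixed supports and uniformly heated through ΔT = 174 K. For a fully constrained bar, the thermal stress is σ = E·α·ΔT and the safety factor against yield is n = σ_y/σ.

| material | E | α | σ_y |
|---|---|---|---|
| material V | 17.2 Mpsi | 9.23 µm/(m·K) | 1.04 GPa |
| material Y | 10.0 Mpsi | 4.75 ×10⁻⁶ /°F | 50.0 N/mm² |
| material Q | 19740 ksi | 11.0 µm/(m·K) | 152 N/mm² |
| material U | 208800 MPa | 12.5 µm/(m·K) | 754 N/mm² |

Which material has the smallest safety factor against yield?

material Y

Converting E to GPa, α to ×10⁻⁶/K, σ_y to MPa, then σ and n for each:
  material V: E = 118.6, α = 9.23, σ_y = 1040 → σ = 190 MPa, n = 5.46
  material Y: E = 68.95, α = 8.55, σ_y = 50.00 → σ = 103 MPa, n = 0.487
  material Q: E = 136.1, α = 11.0, σ_y = 152.0 → σ = 261 MPa, n = 0.583
  material U: E = 208.8, α = 12.5, σ_y = 754.0 → σ = 454 MPa, n = 1.66
The minimum is material Y at n = 0.487.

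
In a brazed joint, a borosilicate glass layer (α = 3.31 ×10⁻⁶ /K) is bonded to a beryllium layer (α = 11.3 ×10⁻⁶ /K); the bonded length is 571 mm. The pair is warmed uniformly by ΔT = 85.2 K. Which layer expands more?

beryllium

α(borosilicate glass) = 3.31×10⁻⁶/K vs α(beryllium) = 11.3×10⁻⁶/K.
Higher α expands more for the same ΔT: beryllium.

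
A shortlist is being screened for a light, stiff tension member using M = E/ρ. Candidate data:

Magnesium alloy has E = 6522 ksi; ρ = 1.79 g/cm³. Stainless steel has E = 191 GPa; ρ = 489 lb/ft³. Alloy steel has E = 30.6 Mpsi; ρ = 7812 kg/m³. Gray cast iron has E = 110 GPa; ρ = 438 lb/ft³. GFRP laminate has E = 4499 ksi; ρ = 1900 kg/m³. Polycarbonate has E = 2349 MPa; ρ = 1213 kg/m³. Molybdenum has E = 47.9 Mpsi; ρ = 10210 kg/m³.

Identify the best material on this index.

molybdenum

In SI units:
  magnesium alloy: E = 44.97 GPa, ρ = 1790 kg/m³
  stainless steel: E = 191.0 GPa, ρ = 7833 kg/m³
  alloy steel: E = 211.0 GPa, ρ = 7812 kg/m³
  gray cast iron: E = 110.0 GPa, ρ = 7016 kg/m³
  GFRP laminate: E = 31.02 GPa, ρ = 1900 kg/m³
  polycarbonate: E = 2.349 GPa, ρ = 1213 kg/m³
  molybdenum: E = 330.3 GPa, ρ = 10210 kg/m³
  molybdenum: M = 32.3 MN·m/kg
  alloy steel: M = 27.0 MN·m/kg
  magnesium alloy: M = 25.1 MN·m/kg
  stainless steel: M = 24.4 MN·m/kg
  GFRP laminate: M = 16.3 MN·m/kg
  gray cast iron: M = 15.7 MN·m/kg
  polycarbonate: M = 1.94 MN·m/kg
Molybdenum has the largest M.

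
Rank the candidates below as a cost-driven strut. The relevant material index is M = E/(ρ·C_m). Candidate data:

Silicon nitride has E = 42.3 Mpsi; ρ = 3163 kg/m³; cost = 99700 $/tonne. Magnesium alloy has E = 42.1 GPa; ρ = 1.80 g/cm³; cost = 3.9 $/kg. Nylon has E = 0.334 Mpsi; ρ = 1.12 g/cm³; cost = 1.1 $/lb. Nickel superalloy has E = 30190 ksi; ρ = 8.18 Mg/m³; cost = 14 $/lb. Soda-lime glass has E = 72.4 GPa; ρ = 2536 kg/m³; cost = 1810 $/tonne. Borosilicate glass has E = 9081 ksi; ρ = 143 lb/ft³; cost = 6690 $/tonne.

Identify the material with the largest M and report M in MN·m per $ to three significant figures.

After converting to SI:
  silicon nitride: E = 291.6 GPa, ρ = 3163 kg/m³, cost = 99.70 $/kg
  magnesium alloy: E = 42.10 GPa, ρ = 1800 kg/m³, cost = 3.900 $/kg
  nylon: E = 2.303 GPa, ρ = 1120 kg/m³, cost = 2.425 $/kg
  nickel superalloy: E = 208.2 GPa, ρ = 8180 kg/m³, cost = 30.86 $/kg
  soda-lime glass: E = 72.40 GPa, ρ = 2536 kg/m³, cost = 1.810 $/kg
  borosilicate glass: E = 62.61 GPa, ρ = 2291 kg/m³, cost = 6.690 $/kg
  soda-lime glass: M = 15.8 MN·m per $
  magnesium alloy: M = 6.00 MN·m per $
  borosilicate glass: M = 4.09 MN·m per $
  silicon nitride: M = 0.925 MN·m per $
  nylon: M = 0.848 MN·m per $
  nickel superalloy: M = 0.824 MN·m per $
Soda-lime glass has the largest M.

soda-lime glass, M = 15.8 MN·m per $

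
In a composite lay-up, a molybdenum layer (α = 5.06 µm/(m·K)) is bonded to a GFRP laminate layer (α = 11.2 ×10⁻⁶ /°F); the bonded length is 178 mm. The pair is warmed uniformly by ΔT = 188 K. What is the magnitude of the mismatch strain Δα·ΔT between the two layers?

GFRP laminate: α = 11.2×10⁻⁶/°F × 9/5 = 20.2×10⁻⁶/K.
Δα = |5.06 − 20.2|×10⁻⁶/K = 15.1×10⁻⁶/K.
Mismatch strain = Δα·ΔT = 15.1×10⁻⁶ × 188.0 = 2.84×10⁻³.

2.84×10⁻³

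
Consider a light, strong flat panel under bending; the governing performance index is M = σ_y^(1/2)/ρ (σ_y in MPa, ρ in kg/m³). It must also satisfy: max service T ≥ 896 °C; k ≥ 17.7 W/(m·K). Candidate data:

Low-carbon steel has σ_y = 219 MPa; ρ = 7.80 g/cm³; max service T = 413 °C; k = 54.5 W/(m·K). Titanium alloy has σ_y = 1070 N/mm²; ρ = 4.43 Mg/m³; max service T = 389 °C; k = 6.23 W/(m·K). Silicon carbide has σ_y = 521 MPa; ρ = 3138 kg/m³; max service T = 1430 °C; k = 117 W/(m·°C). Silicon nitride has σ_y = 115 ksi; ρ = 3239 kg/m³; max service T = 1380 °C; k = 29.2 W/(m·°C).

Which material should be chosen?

Screen on constraints: max service T ≥ 896 °C; k ≥ 17.7 W/(m·K). Survivors: silicon carbide, silicon nitride.
Normalizing units and computing the index:
  silicon carbide: σ_y = 521.0 MPa, ρ = 3138 kg/m³
  silicon nitride: σ_y = 792.9 MPa, ρ = 3239 kg/m³
  silicon nitride: M = 8.69×10⁻³
  silicon carbide: M = 7.27×10⁻³
The maximum is for silicon nitride.

silicon nitride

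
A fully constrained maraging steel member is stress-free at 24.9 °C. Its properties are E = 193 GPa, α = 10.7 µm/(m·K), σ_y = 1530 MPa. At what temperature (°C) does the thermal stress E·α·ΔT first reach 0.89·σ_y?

684 °C

E·α·ΔT = 1362 MPa ⇒ ΔT = 1362 / (193.0×10³ × 10.7×10⁻⁶) = 659.4 K.
T = 24.9 + 659.4 = 684.3 °C.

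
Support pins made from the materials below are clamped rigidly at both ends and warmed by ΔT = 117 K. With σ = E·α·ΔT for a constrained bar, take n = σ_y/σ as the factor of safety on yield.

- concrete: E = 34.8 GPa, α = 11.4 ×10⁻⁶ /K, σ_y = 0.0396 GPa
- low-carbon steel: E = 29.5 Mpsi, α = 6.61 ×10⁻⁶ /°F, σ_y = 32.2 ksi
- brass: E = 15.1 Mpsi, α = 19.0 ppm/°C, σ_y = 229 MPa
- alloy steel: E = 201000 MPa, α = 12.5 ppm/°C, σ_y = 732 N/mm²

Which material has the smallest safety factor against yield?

Converting E to GPa, α to ×10⁻⁶/K, σ_y to MPa, then σ and n for each:
  concrete: E = 34.80, α = 11.4, σ_y = 39.60 → σ = 46.4 MPa, n = 0.853
  low-carbon steel: E = 203.4, α = 11.9, σ_y = 222.0 → σ = 283 MPa, n = 0.784
  brass: E = 104.1, α = 19.0, σ_y = 229.0 → σ = 231 MPa, n = 0.989
  alloy steel: E = 201.0, α = 12.5, σ_y = 732.0 → σ = 294 MPa, n = 2.49
The minimum is low-carbon steel at n = 0.784.

low-carbon steel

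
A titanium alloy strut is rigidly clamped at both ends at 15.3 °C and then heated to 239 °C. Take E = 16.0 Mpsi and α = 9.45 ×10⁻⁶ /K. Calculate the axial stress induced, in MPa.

E = 16.0 Mpsi = 110.3 GPa.
ΔT = 223.7 K. Constrained thermal stress σ = E·α·ΔT = 110.3×10³ MPa × 9.45×10⁻⁶ × 223.7 = 233 MPa (compressive).

233 MPa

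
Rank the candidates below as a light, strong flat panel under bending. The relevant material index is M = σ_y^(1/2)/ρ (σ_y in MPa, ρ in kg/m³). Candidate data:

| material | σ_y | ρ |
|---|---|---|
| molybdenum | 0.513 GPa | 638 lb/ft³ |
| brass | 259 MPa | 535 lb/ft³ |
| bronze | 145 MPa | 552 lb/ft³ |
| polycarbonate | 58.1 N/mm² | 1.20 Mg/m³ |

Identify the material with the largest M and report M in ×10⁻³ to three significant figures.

Convert each candidate to consistent units, then evaluate M:
  molybdenum: σ_y = 513.0 MPa, ρ = 10220 kg/m³
  brass: σ_y = 259.0 MPa, ρ = 8570 kg/m³
  bronze: σ_y = 145.0 MPa, ρ = 8842 kg/m³
  polycarbonate: σ_y = 58.10 MPa, ρ = 1200 kg/m³
  polycarbonate: M = 6.35×10⁻³
  molybdenum: M = 2.22×10⁻³
  brass: M = 1.88×10⁻³
  bronze: M = 1.36×10⁻³
Polycarbonate ranks first.

polycarbonate, M = 6.35×10⁻³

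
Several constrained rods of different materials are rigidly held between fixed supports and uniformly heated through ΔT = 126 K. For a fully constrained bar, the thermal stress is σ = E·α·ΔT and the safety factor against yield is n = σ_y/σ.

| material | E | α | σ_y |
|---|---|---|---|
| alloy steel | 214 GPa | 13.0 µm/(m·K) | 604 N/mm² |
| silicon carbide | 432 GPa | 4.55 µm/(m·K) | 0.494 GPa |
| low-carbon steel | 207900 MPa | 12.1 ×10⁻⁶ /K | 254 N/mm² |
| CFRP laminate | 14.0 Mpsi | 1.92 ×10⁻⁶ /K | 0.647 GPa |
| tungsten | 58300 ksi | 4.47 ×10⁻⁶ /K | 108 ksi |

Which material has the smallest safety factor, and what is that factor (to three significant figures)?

With everything in SI (GPa, ×10⁻⁶/K, MPa):
  alloy steel: E = 214.0, α = 13.0, σ_y = 604.0 → σ = 351 MPa, n = 1.72
  silicon carbide: E = 432.0, α = 4.55, σ_y = 494.0 → σ = 248 MPa, n = 1.99
  low-carbon steel: E = 207.9, α = 12.1, σ_y = 254.0 → σ = 317 MPa, n = 0.801
  CFRP laminate: E = 96.53, α = 1.92, σ_y = 647.0 → σ = 23.4 MPa, n = 27.7
  tungsten: E = 402.0, α = 4.47, σ_y = 744.6 → σ = 226 MPa, n = 3.29
The minimum is low-carbon steel at n = 0.801.

low-carbon steel, n = 0.801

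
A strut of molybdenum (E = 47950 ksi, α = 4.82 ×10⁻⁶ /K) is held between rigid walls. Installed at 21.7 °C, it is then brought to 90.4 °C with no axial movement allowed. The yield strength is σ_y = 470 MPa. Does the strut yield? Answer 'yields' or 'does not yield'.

E = 47950 ksi = 330.6 GPa.
ΔT = 68.70 K. Constrained thermal stress σ = E·α·ΔT = 330.6×10³ MPa × 4.82×10⁻⁶ × 68.70 = 109 MPa (compressive).
Compare to σ_y = 470 MPa: σ < σ_y, so it does not yield.

does not yield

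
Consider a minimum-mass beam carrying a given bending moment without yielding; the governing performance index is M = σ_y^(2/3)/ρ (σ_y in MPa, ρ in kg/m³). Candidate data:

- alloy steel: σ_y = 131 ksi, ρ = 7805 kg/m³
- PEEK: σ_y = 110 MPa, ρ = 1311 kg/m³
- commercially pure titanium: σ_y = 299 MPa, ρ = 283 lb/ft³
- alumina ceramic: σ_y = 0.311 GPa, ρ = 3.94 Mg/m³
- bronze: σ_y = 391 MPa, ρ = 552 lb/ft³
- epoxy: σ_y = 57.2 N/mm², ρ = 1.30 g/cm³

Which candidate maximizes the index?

PEEK

Normalizing units and computing the index:
  alloy steel: σ_y = 903.2 MPa, ρ = 7805 kg/m³
  PEEK: σ_y = 110.0 MPa, ρ = 1311 kg/m³
  commercially pure titanium: σ_y = 299.0 MPa, ρ = 4533 kg/m³
  alumina ceramic: σ_y = 311.0 MPa, ρ = 3940 kg/m³
  bronze: σ_y = 391.0 MPa, ρ = 8842 kg/m³
  epoxy: σ_y = 57.20 MPa, ρ = 1300 kg/m³
  PEEK: M = 17.5×10⁻³
  alloy steel: M = 12.0×10⁻³
  alumina ceramic: M = 11.7×10⁻³
  epoxy: M = 11.4×10⁻³
  commercially pure titanium: M = 9.86×10⁻³
  bronze: M = 6.05×10⁻³
Highest index: PEEK.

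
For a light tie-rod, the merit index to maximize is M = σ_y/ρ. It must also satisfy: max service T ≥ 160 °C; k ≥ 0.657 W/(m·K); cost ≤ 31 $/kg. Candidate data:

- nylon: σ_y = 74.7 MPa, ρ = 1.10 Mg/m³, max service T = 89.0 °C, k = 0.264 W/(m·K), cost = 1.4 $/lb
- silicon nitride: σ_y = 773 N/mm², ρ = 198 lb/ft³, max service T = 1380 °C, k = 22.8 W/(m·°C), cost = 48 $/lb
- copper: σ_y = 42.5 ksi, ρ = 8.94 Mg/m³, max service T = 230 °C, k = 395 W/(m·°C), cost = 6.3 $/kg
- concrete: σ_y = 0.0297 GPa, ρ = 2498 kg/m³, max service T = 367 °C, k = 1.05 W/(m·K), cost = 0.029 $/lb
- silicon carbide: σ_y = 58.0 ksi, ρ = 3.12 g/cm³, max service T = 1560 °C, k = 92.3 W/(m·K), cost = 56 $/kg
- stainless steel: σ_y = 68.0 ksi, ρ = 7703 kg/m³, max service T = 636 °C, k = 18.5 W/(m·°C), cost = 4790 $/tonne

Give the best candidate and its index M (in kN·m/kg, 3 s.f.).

stainless steel, M = 60.9 kN·m/kg

Screen on constraints: max service T ≥ 160 °C; k ≥ 0.657 W/(m·K); cost ≤ 31 $/kg. Survivors: copper, concrete, stainless steel.
In SI units:
  copper: σ_y = 293.0 MPa, ρ = 8940 kg/m³
  concrete: σ_y = 29.70 MPa, ρ = 2498 kg/m³
  stainless steel: σ_y = 468.8 MPa, ρ = 7703 kg/m³
  stainless steel: M = 60.9 kN·m/kg
  copper: M = 32.8 kN·m/kg
  concrete: M = 11.9 kN·m/kg
Stainless steel ranks first.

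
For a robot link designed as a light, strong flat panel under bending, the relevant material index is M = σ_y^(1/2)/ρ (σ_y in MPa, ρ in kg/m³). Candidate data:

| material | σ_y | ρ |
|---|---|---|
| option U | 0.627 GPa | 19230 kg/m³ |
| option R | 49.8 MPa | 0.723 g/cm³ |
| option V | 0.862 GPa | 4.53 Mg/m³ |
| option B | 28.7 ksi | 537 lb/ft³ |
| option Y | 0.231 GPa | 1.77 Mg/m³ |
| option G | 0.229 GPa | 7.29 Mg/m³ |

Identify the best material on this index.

In SI units:
  option U: σ_y = 627.0 MPa, ρ = 19230 kg/m³
  option R: σ_y = 49.80 MPa, ρ = 723.0 kg/m³
  option V: σ_y = 862.0 MPa, ρ = 4530 kg/m³
  option B: σ_y = 197.9 MPa, ρ = 8602 kg/m³
  option Y: σ_y = 231.0 MPa, ρ = 1770 kg/m³
  option G: σ_y = 229.0 MPa, ρ = 7290 kg/m³
  option R: M = 9.76×10⁻³
  option Y: M = 8.59×10⁻³
  option V: M = 6.48×10⁻³
  option G: M = 2.08×10⁻³
  option B: M = 1.64×10⁻³
  option U: M = 1.30×10⁻³
Highest index: option R.

option R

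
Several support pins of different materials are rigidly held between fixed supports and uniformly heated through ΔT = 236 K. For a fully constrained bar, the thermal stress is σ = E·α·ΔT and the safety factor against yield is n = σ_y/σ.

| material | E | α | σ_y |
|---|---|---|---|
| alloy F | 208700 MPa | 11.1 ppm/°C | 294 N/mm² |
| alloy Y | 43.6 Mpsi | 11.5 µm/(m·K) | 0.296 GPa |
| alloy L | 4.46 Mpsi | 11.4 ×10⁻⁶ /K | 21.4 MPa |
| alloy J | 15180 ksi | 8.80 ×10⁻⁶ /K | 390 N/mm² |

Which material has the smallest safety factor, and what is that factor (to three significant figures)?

alloy L, n = 0.259

With everything in SI (GPa, ×10⁻⁶/K, MPa):
  alloy F: E = 208.7, α = 11.1, σ_y = 294.0 → σ = 547 MPa, n = 0.538
  alloy Y: E = 300.6, α = 11.5, σ_y = 296.0 → σ = 816 MPa, n = 0.363
  alloy L: E = 30.75, α = 11.4, σ_y = 21.40 → σ = 82.7 MPa, n = 0.259
  alloy J: E = 104.7, α = 8.80, σ_y = 390.0 → σ = 217 MPa, n = 1.79
The minimum is alloy L at n = 0.259.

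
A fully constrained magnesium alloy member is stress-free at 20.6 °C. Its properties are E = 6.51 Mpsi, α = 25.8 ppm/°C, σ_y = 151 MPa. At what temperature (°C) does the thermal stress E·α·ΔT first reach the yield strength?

151 °C

E = 6.51 Mpsi = 44.88 GPa.
E·α·ΔT = 151.0 MPa ⇒ ΔT = 151.0 / (44.88×10³ × 25.8×10⁻⁶) = 130.4 K.
T = 20.6 + 130.4 = 151.0 °C.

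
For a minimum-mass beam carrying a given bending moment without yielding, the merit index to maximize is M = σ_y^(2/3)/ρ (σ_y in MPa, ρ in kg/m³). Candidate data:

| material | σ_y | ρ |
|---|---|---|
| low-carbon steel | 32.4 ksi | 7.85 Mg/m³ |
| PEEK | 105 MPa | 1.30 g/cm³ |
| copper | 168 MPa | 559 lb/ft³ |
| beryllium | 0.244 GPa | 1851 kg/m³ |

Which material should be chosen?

Convert each candidate to consistent units, then evaluate M:
  low-carbon steel: σ_y = 223.4 MPa, ρ = 7850 kg/m³
  PEEK: σ_y = 105.0 MPa, ρ = 1300 kg/m³
  copper: σ_y = 168.0 MPa, ρ = 8954 kg/m³
  beryllium: σ_y = 244.0 MPa, ρ = 1851 kg/m³
  beryllium: M = 21.1×10⁻³
  PEEK: M = 17.1×10⁻³
  low-carbon steel: M = 4.69×10⁻³
  copper: M = 3.40×10⁻³
Beryllium ranks first.

beryllium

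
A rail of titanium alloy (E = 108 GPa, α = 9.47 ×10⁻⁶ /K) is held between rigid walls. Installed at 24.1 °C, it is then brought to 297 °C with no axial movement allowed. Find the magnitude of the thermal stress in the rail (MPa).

279 MPa

ΔT = 272.9 K. Constrained thermal stress σ = E·α·ΔT = 108.0×10³ MPa × 9.47×10⁻⁶ × 272.9 = 279 MPa (compressive).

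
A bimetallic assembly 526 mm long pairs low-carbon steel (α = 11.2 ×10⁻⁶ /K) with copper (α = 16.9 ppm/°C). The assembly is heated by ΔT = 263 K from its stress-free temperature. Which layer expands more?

α(low-carbon steel) = 11.2×10⁻⁶/K vs α(copper) = 16.9×10⁻⁶/K.
Higher α expands more for the same ΔT: copper.

copper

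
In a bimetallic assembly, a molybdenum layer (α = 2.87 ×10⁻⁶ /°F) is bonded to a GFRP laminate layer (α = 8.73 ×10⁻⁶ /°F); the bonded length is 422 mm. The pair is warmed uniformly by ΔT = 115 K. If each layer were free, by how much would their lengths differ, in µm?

molybdenum: α = 2.87×10⁻⁶/°F × 9/5 = 5.17×10⁻⁶/K.
GFRP laminate: α = 8.73×10⁻⁶/°F × 9/5 = 15.7×10⁻⁶/K.
Δα = |5.17 − 15.7|×10⁻⁶/K = 10.5×10⁻⁶/K.
ΔL_mismatch = Δα·L·ΔT = 10.5×10⁻⁶ × 422.0 mm × 115.0 K = 512 µm.

512 µm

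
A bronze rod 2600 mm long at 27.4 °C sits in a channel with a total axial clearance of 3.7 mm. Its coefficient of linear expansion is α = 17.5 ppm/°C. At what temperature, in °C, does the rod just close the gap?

α·L₀·ΔT = 3.7 mm ⇒ ΔT = 3.7 / (17.5×10⁻⁶ × 2600.0) = 81.32 K.
T = 27.4 + 81.32 = 108.7 °C.

109 °C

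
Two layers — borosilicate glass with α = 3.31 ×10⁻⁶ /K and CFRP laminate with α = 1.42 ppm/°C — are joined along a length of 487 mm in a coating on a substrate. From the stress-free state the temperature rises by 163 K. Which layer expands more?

borosilicate glass

α(borosilicate glass) = 3.31×10⁻⁶/K vs α(CFRP laminate) = 1.42×10⁻⁶/K.
Higher α expands more for the same ΔT: borosilicate glass.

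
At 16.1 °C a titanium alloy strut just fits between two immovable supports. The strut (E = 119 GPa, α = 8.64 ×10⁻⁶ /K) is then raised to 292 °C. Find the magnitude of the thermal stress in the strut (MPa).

284 MPa

ΔT = 275.9 K. Constrained thermal stress σ = E·α·ΔT = 119.0×10³ MPa × 8.64×10⁻⁶ × 275.9 = 284 MPa (compressive).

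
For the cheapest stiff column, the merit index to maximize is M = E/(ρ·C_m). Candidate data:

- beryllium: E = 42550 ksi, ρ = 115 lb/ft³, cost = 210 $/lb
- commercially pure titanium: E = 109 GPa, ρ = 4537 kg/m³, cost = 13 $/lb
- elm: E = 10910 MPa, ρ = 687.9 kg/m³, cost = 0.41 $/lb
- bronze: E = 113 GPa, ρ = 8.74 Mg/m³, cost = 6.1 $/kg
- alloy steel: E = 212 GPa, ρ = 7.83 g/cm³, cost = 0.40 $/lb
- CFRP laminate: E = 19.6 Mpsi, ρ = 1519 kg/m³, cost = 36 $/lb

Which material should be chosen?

Putting every candidate on a common basis:
  beryllium: E = 293.4 GPa, ρ = 1842 kg/m³, cost = 463.0 $/kg
  commercially pure titanium: E = 109.0 GPa, ρ = 4537 kg/m³, cost = 28.66 $/kg
  elm: E = 10.91 GPa, ρ = 687.9 kg/m³, cost = 0.9039 $/kg
  bronze: E = 113.0 GPa, ρ = 8740 kg/m³, cost = 6.100 $/kg
  alloy steel: E = 212.0 GPa, ρ = 7830 kg/m³, cost = 0.8818 $/kg
  CFRP laminate: E = 135.1 GPa, ρ = 1519 kg/m³, cost = 79.37 $/kg
  alloy steel: M = 30.7 MN·m per $
  elm: M = 17.5 MN·m per $
  bronze: M = 2.12 MN·m per $
  CFRP laminate: M = 1.12 MN·m per $
  commercially pure titanium: M = 0.838 MN·m per $
  beryllium: M = 0.344 MN·m per $
Highest index: alloy steel.

alloy steel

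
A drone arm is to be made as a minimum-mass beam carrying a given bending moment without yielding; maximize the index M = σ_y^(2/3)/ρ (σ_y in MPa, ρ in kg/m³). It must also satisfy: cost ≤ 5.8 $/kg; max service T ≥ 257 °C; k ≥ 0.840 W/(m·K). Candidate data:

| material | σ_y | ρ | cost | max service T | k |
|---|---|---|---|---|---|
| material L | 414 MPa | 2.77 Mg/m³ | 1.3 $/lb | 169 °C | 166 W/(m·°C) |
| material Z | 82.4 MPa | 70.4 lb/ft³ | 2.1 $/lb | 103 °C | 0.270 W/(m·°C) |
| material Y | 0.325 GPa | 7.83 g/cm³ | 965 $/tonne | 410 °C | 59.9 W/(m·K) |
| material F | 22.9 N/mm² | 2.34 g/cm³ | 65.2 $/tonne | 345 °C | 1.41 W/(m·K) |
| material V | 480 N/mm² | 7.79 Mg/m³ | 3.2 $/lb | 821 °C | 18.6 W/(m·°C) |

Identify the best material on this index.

material Y

Screen on constraints: cost ≤ 5.8 $/kg; max service T ≥ 257 °C; k ≥ 0.840 W/(m·K). Survivors: material Y, material F.
Normalizing units and computing the index:
  material Y: σ_y = 325.0 MPa, ρ = 7830 kg/m³
  material F: σ_y = 22.90 MPa, ρ = 2340 kg/m³
  material Y: M = 6.04×10⁻³
  material F: M = 3.45×10⁻³
The maximum is for material Y.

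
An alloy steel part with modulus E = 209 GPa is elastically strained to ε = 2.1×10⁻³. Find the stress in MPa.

σ = E·ε = 209000 MPa × 2.1×10⁻³ = 439 MPa.

439 MPa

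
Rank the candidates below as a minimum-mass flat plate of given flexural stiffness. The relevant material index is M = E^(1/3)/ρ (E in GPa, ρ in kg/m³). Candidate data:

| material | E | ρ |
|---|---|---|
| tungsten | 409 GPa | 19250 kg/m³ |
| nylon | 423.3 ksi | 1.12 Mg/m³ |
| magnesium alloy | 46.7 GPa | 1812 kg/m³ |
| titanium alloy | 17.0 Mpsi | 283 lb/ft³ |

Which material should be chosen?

magnesium alloy

Normalizing units and computing the index:
  tungsten: E = 409.0 GPa, ρ = 19250 kg/m³
  nylon: E = 2.919 GPa, ρ = 1120 kg/m³
  magnesium alloy: E = 46.70 GPa, ρ = 1812 kg/m³
  titanium alloy: E = 117.2 GPa, ρ = 4533 kg/m³
  magnesium alloy: M = 1.99×10⁻³
  nylon: M = 1.28×10⁻³
  titanium alloy: M = 1.08×10⁻³
  tungsten: M = 0.386×10⁻³
The maximum is for magnesium alloy.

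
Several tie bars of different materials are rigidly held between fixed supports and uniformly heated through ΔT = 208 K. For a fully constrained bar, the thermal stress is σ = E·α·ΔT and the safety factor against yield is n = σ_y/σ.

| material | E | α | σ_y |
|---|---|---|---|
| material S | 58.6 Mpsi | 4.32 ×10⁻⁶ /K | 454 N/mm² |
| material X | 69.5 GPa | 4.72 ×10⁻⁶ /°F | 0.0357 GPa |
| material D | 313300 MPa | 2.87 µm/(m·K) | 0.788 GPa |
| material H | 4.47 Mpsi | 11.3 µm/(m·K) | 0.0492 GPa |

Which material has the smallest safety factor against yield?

material X

Per material, after unit conversion:
  material S: E = 404.0, α = 4.32, σ_y = 454.0 → σ = 363 MPa, n = 1.25
  material X: E = 69.50, α = 8.50, σ_y = 35.70 → σ = 123 MPa, n = 0.291
  material D: E = 313.3, α = 2.87, σ_y = 788.0 → σ = 187 MPa, n = 4.21
  material H: E = 30.82, α = 11.3, σ_y = 49.20 → σ = 72.4 MPa, n = 0.679
Material X has the lowest safety factor, n = 0.291.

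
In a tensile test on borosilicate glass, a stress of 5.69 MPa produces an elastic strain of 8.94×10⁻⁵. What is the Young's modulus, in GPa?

63.6 GPa

E = σ/ε = 5.69 MPa / 8.94×10⁻⁵ = 63650 MPa = 63.6 GPa.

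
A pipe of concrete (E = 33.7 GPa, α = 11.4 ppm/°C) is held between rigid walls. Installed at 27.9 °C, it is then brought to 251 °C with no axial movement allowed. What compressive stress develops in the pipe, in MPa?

85.7 MPa

ΔT = 223.1 K. Constrained thermal stress σ = E·α·ΔT = 33.70×10³ MPa × 11.4×10⁻⁶ × 223.1 = 85.7 MPa (compressive).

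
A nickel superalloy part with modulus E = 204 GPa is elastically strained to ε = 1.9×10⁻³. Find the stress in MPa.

σ = E·ε = 204000 MPa × 1.9×10⁻³ = 388 MPa.

388 MPa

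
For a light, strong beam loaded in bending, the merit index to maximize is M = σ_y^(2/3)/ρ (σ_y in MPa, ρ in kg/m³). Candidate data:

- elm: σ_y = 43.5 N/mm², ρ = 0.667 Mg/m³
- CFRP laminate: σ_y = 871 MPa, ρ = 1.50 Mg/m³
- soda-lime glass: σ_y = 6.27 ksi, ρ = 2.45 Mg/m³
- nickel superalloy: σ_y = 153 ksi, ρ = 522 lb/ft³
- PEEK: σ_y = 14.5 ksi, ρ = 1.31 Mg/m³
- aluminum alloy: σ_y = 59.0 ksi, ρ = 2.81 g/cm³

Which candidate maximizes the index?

In SI units:
  elm: σ_y = 43.50 MPa, ρ = 667.0 kg/m³
  CFRP laminate: σ_y = 871.0 MPa, ρ = 1500 kg/m³
  soda-lime glass: σ_y = 43.23 MPa, ρ = 2450 kg/m³
  nickel superalloy: σ_y = 1055 MPa, ρ = 8362 kg/m³
  PEEK: σ_y = 99.97 MPa, ρ = 1310 kg/m³
  aluminum alloy: σ_y = 406.8 MPa, ρ = 2810 kg/m³
  CFRP laminate: M = 60.8×10⁻³
  aluminum alloy: M = 19.5×10⁻³
  elm: M = 18.5×10⁻³
  PEEK: M = 16.4×10⁻³
  nickel superalloy: M = 12.4×10⁻³
  soda-lime glass: M = 5.03×10⁻³
CFRP laminate ranks first.

CFRP laminate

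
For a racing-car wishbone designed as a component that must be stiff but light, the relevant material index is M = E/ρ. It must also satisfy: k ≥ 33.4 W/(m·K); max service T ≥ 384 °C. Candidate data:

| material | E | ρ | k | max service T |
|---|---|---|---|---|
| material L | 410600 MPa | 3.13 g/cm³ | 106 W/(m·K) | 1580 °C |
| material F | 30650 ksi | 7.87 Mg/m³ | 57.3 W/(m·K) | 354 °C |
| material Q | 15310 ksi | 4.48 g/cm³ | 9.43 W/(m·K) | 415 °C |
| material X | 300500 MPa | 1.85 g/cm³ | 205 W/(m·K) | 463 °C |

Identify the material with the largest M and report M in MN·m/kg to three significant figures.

material X, M = 162 MN·m/kg

Screen on constraints: k ≥ 33.4 W/(m·K); max service T ≥ 384 °C. Survivors: material L, material X.
Putting every candidate on a common basis:
  material L: E = 410.6 GPa, ρ = 3130 kg/m³
  material X: E = 300.5 GPa, ρ = 1850 kg/m³
  material X: M = 162 MN·m/kg
  material L: M = 131 MN·m/kg
Material X has the largest M.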